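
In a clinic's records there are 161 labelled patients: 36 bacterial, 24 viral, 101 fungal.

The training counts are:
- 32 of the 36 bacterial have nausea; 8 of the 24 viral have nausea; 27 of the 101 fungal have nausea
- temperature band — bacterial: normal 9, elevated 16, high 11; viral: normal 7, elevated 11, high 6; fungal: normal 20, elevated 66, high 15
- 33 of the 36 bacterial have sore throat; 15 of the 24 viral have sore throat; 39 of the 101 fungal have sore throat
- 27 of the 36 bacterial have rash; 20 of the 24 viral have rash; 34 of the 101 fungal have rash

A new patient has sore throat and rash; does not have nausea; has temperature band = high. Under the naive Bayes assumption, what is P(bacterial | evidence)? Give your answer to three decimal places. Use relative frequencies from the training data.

0.193

bacterial: (36/161) × (4/36) × (11/36) × (33/36) × (27/36) ≈ 0.00521912
viral: (24/161) × (16/24) × (6/24) × (15/24) × (20/24) ≈ 0.01294
fungal: (101/161) × (74/101) × (15/101) × (39/101) × (34/101) ≈ 0.00887312
P(bacterial | x) = 0.00521912 / 0.02703224 ≈ 0.193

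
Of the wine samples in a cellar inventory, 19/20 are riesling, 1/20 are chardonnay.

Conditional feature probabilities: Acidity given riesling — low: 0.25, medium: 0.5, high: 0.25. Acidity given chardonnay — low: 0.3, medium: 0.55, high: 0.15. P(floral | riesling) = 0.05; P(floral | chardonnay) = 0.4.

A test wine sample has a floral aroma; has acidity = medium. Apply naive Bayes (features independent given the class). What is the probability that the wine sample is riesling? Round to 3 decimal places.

riesling: 0.95 × 0.5 × 0.05 = 0.02375
chardonnay: 0.05 × 0.55 × 0.4 = 0.011
P(riesling | x) = 0.02375 / 0.03475 ≈ 0.683

0.683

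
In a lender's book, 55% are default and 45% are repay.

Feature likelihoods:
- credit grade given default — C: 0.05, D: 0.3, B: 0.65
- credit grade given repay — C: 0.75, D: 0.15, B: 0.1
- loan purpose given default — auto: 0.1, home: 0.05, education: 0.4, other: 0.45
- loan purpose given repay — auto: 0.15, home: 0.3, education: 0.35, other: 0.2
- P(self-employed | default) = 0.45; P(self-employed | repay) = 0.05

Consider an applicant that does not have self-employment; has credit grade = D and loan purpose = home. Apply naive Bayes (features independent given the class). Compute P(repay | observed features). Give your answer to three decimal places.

default: 0.55 × 0.3 × 0.05 × (1−0.45) = 0.0045375
repay: 0.45 × 0.15 × 0.3 × (1−0.05) = 0.0192375
P(repay | x) = 0.0192375 / 0.023775 ≈ 0.809

0.809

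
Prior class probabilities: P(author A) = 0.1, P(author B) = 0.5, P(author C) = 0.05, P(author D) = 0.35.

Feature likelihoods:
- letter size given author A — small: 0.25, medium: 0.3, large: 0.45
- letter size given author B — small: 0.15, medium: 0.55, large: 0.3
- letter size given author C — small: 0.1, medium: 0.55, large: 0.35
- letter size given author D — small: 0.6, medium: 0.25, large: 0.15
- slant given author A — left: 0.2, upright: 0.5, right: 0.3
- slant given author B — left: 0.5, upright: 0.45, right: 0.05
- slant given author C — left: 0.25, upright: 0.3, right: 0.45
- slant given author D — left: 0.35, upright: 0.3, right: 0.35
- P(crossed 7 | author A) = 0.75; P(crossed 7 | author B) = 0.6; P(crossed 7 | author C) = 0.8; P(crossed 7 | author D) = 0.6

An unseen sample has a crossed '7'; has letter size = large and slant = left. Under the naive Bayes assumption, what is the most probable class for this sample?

author B

author A: 0.1 × 0.45 × 0.2 × 0.75 = 0.00675
author B: 0.5 × 0.3 × 0.5 × 0.6 = 0.045
author C: 0.05 × 0.35 × 0.25 × 0.8 = 0.0035
author D: 0.35 × 0.15 × 0.35 × 0.6 = 0.011025
Highest score → author B.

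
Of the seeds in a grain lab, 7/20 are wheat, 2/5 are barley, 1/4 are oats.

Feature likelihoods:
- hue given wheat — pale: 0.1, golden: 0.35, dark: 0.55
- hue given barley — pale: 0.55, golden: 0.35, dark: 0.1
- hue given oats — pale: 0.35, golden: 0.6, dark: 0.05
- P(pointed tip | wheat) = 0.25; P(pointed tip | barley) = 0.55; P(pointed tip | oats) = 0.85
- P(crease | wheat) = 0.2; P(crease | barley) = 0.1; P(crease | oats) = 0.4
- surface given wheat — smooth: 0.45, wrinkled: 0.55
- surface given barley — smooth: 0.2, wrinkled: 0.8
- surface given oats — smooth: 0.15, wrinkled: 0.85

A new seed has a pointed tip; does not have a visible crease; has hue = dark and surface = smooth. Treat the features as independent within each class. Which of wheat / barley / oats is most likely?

wheat

wheat: 0.35 × 0.55 × 0.25 × (1−0.2) × 0.45 = 0.017325
barley: 0.4 × 0.1 × 0.55 × (1−0.1) × 0.2 = 0.00396
oats: 0.25 × 0.05 × 0.85 × (1−0.4) × 0.15 = 0.00095625
Highest score → wheat.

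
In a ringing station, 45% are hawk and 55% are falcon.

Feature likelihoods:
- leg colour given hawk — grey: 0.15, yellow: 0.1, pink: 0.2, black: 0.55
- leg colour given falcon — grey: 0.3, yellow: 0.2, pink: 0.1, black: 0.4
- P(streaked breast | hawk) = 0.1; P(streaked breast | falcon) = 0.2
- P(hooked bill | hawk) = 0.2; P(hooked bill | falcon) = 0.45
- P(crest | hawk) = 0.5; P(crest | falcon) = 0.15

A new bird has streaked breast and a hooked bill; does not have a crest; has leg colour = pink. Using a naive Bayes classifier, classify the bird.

falcon

hawk: 0.45 × 0.2 × 0.1 × 0.2 × (1−0.5) = 0.0009
falcon: 0.55 × 0.1 × 0.2 × 0.45 × (1−0.15) = 0.0042075
Highest score → falcon.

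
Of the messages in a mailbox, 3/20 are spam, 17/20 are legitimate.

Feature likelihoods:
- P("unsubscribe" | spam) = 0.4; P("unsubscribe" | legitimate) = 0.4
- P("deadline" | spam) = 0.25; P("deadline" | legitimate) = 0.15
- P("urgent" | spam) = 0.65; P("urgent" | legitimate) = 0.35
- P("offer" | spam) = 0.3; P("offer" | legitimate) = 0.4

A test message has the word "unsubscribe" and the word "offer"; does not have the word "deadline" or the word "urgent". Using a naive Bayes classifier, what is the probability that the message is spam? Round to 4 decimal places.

0.0592

spam: 0.15 × 0.4 × (1−0.25) × (1−0.65) × 0.3 = 0.004725
legitimate: 0.85 × 0.4 × (1−0.15) × (1−0.35) × 0.4 = 0.07514
P(spam | x) = 0.004725 / 0.079865 ≈ 0.0592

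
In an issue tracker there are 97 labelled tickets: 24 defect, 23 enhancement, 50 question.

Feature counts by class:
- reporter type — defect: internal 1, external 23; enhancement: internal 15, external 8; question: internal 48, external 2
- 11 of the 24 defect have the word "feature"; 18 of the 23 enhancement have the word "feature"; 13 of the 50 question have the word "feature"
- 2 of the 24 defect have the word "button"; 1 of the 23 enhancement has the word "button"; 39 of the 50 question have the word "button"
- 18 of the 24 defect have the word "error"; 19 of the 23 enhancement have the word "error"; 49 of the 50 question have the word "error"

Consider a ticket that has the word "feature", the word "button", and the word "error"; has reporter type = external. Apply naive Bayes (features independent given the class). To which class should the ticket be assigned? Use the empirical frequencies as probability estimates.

defect: (24/97) × (23/24) × (11/24) × (2/24) × (18/24) ≈ 0.00679231
enhancement: (23/97) × (8/23) × (18/23) × (1/23) × (19/23) ≈ 0.00231825
question: (50/97) × (2/50) × (13/50) × (39/50) × (49/50) ≈ 0.00409781
Highest score → defect.

defect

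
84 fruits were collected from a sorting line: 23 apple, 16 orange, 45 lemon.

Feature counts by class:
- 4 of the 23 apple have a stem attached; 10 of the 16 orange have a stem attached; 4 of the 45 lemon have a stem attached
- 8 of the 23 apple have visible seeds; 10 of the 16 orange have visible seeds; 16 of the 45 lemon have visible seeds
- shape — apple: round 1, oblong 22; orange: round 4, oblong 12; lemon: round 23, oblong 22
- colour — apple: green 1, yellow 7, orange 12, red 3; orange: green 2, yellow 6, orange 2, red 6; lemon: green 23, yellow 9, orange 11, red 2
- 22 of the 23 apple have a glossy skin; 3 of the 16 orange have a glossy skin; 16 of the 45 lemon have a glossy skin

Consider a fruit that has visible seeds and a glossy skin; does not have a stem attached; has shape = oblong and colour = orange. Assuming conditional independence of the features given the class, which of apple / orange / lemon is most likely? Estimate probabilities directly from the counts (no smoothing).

apple

apple: (23/84) × (19/23) × (8/23) × (22/23) × (12/23) × (22/23) ≈ 0.037556
orange: (16/84) × (6/16) × (10/16) × (12/16) × (2/16) × (3/16) ≈ 0.000784738
lemon: (45/84) × (41/45) × (16/45) × (22/45) × (11/45) × (16/45) ≈ 0.00737411
Highest score → apple.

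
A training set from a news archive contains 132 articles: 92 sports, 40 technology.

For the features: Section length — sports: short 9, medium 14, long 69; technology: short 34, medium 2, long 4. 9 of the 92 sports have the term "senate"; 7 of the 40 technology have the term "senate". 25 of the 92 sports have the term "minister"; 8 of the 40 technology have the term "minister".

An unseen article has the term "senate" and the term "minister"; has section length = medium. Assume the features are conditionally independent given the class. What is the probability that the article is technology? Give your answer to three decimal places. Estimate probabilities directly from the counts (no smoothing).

0.158

sports: (92/132) × (14/92) × (9/92) × (25/92) ≈ 0.00281943
technology: (40/132) × (2/40) × (7/40) × (8/40) ≈ 0.000530303
P(technology | x) = 0.000530303 / 0.003349733 ≈ 0.158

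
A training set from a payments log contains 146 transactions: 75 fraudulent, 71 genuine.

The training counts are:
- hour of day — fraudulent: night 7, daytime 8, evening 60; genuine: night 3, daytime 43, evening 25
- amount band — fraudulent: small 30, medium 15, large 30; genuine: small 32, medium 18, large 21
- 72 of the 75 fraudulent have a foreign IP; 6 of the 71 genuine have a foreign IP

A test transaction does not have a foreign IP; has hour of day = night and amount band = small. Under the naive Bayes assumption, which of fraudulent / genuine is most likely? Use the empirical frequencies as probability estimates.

genuine

fraudulent: (75/146) × (7/75) × (30/75) × (3/75) ≈ 0.000767123
genuine: (71/146) × (3/71) × (32/71) × (65/71) ≈ 0.00847842
Highest score → genuine.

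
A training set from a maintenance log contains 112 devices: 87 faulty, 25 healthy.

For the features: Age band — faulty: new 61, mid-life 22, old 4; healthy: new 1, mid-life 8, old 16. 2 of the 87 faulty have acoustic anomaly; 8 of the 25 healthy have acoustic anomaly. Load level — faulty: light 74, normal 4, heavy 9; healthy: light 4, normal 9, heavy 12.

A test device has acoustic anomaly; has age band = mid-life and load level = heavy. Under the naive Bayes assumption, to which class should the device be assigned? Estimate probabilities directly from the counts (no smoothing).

faulty: (87/112) × (22/87) × (2/87) × (9/87) ≈ 0.000467131
healthy: (25/112) × (8/25) × (8/25) × (12/25) ≈ 0.0109714
Highest score → healthy.

healthy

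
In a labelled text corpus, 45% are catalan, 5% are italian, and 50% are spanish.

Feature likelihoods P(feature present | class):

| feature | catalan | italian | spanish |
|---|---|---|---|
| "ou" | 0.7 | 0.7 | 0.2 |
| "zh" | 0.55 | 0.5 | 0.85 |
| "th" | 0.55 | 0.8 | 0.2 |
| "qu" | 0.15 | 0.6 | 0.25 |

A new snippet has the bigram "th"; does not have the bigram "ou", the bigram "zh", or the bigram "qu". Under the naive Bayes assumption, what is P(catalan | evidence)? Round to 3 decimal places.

catalan: 0.45 × (1−0.7) × (1−0.55) × 0.55 × (1−0.15) = 0.028400625
italian: 0.05 × (1−0.7) × (1−0.5) × 0.8 × (1−0.6) = 0.0024
spanish: 0.5 × (1−0.2) × (1−0.85) × 0.2 × (1−0.25) = 0.009
P(catalan | x) = 0.028400625 / 0.039800625 ≈ 0.714

0.714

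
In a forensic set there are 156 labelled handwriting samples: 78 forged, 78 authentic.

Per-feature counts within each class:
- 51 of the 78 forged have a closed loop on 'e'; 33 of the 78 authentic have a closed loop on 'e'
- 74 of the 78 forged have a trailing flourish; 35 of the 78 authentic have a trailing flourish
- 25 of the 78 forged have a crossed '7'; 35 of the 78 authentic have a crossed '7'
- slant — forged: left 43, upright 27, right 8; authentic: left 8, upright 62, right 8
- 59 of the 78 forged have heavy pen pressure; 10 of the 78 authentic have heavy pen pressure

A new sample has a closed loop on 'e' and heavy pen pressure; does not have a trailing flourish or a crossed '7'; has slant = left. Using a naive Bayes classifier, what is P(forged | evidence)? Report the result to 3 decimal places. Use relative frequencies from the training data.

forged: (78/156) × (51/78) × (4/78) × (53/78) × (43/78) × (59/78) ≈ 0.00475033
authentic: (78/156) × (33/78) × (43/78) × (43/78) × (8/78) × (10/78) ≈ 0.000845352
P(forged | x) = 0.00475033 / 0.005595682 ≈ 0.849

0.849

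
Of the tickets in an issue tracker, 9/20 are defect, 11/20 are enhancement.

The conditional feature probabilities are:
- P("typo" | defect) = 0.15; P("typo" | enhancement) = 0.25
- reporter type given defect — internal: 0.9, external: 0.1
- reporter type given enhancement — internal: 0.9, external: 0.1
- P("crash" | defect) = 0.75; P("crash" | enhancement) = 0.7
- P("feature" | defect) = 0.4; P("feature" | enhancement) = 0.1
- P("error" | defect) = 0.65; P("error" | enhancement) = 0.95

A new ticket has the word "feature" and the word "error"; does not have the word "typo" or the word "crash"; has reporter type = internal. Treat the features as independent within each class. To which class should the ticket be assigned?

defect

defect: 0.45 × (1−0.15) × 0.9 × (1−0.75) × 0.4 × 0.65 = 0.02237625
enhancement: 0.55 × (1−0.25) × 0.9 × (1−0.7) × 0.1 × 0.95 = 0.010580625
Highest score → defect.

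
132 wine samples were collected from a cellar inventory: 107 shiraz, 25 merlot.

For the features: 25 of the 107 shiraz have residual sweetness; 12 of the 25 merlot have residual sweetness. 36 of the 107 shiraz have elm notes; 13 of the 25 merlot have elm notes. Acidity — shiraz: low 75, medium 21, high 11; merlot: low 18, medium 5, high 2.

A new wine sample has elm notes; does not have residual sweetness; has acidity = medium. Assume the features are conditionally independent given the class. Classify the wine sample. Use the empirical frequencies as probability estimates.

shiraz

shiraz: (107/132) × (82/107) × (36/107) × (21/107) ≈ 0.0410199
merlot: (25/132) × (13/25) × (13/25) × (5/25) ≈ 0.0102424
Highest score → shiraz.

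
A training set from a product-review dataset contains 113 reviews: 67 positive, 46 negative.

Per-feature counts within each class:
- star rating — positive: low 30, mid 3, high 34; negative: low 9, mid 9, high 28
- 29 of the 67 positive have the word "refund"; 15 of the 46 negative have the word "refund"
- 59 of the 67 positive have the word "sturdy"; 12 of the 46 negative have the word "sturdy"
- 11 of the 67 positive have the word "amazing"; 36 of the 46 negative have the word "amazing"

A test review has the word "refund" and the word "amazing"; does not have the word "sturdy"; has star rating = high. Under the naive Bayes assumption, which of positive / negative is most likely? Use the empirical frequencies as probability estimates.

negative

positive: (67/113) × (34/67) × (29/67) × (8/67) × (11/67) ≈ 0.00255303
negative: (46/113) × (28/46) × (15/46) × (34/46) × (36/46) ≈ 0.0467389
Highest score → negative.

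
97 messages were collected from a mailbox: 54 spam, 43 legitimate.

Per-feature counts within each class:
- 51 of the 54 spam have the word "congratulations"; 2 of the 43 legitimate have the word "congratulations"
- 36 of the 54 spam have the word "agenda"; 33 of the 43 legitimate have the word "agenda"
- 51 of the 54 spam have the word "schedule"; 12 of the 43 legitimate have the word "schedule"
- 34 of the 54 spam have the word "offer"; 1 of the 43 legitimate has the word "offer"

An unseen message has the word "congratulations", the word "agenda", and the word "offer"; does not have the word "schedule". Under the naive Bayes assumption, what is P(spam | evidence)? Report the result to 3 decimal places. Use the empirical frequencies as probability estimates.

spam: (54/97) × (51/54) × (36/54) × (3/54) × (34/54) ≈ 0.0122608
legitimate: (43/97) × (2/43) × (33/43) × (31/43) × (1/43) ≈ 0.000265295
P(spam | x) = 0.0122608 / 0.012526095 ≈ 0.979

0.979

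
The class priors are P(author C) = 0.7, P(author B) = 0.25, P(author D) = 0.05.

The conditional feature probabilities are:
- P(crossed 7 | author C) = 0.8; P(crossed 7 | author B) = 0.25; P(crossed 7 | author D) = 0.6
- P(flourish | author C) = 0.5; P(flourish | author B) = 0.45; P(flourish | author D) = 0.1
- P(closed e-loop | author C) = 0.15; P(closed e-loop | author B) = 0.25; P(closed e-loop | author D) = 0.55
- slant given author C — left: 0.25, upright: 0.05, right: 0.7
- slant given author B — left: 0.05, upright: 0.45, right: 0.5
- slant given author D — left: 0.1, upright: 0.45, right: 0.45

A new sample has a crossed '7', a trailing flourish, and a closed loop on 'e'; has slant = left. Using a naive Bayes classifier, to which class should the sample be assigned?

author C

author C: 0.7 × 0.8 × 0.5 × 0.15 × 0.25 = 0.0105
author B: 0.25 × 0.25 × 0.45 × 0.25 × 0.05 = 0.0003515625
author D: 0.05 × 0.6 × 0.1 × 0.55 × 0.1 = 0.000165
Highest score → author C.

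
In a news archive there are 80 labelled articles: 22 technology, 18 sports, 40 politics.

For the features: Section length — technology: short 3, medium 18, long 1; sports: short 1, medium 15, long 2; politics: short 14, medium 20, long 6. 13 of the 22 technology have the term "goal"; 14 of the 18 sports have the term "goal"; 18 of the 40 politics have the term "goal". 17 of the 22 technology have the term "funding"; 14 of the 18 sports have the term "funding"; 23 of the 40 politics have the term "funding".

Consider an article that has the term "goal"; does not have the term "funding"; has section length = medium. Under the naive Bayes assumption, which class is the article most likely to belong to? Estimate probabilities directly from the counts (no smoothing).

technology: (22/80) × (18/22) × (13/22) × (5/22) ≈ 0.0302169
sports: (18/80) × (15/18) × (14/18) × (4/18) ≈ 0.0324074
politics: (40/80) × (20/40) × (18/40) × (17/40) = 0.0478125
Highest score → politics.

politics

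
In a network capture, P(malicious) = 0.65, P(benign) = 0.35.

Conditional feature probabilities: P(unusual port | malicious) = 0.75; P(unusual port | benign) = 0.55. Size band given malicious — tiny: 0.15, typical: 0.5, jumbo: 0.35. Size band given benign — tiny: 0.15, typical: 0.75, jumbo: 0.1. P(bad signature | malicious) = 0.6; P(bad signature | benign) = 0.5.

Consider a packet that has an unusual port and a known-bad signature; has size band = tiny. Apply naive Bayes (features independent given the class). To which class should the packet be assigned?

malicious: 0.65 × 0.75 × 0.15 × 0.6 = 0.043875
benign: 0.35 × 0.55 × 0.15 × 0.5 = 0.0144375
Highest score → malicious.

malicious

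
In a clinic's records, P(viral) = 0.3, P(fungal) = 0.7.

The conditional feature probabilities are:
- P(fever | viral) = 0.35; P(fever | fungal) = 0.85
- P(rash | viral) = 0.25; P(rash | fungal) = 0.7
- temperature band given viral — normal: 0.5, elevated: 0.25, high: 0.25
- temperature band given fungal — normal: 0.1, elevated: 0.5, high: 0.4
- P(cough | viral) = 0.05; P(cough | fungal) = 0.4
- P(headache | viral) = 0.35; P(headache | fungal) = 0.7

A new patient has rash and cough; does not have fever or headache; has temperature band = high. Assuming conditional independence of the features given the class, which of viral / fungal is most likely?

viral: 0.3 × (1−0.35) × 0.25 × 0.25 × 0.05 × (1−0.35) = 0.00039609375
fungal: 0.7 × (1−0.85) × 0.7 × 0.4 × 0.4 × (1−0.7) = 0.003528
Highest score → fungal.

fungal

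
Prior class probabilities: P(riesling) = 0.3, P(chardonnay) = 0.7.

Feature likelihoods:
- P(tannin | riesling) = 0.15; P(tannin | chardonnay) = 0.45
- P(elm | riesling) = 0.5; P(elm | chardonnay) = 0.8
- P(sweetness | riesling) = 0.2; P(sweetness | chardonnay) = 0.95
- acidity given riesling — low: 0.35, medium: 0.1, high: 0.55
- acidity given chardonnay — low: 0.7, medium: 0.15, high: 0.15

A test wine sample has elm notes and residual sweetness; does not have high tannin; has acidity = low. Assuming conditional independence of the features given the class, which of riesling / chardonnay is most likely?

chardonnay

riesling: 0.3 × (1−0.15) × 0.5 × 0.2 × 0.35 = 0.008925
chardonnay: 0.7 × (1−0.45) × 0.8 × 0.95 × 0.7 = 0.20482
Highest score → chardonnay.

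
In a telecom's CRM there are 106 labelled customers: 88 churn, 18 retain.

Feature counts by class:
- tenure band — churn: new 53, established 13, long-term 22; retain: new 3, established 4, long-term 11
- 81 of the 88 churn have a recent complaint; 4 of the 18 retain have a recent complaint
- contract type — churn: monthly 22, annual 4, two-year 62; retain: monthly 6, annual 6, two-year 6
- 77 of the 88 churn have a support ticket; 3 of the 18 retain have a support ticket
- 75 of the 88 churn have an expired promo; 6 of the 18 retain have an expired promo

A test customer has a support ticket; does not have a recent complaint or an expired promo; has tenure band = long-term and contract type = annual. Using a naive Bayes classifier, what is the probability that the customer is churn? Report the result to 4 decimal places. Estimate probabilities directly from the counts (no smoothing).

churn: (88/106) × (22/88) × (7/88) × (4/88) × (77/88) × (13/88) ≈ 0.0000970015
retain: (18/106) × (11/18) × (14/18) × (6/18) × (3/18) × (12/18) ≈ 0.00298936
P(churn | x) = 0.0000970015 / 0.0030863615 ≈ 0.0314

0.0314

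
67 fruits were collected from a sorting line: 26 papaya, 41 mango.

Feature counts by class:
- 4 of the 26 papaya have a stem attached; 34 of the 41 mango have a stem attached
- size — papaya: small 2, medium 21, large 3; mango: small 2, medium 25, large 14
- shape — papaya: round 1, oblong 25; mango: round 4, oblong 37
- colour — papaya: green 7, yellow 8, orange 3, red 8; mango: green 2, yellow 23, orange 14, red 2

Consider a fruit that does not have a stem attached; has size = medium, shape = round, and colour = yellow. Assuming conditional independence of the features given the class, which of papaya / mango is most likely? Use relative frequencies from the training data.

papaya: (26/67) × (22/26) × (21/26) × (1/26) × (8/26) ≈ 0.00313861
mango: (41/67) × (7/41) × (25/41) × (4/41) × (23/41) ≈ 0.00348658
Highest score → mango.

mango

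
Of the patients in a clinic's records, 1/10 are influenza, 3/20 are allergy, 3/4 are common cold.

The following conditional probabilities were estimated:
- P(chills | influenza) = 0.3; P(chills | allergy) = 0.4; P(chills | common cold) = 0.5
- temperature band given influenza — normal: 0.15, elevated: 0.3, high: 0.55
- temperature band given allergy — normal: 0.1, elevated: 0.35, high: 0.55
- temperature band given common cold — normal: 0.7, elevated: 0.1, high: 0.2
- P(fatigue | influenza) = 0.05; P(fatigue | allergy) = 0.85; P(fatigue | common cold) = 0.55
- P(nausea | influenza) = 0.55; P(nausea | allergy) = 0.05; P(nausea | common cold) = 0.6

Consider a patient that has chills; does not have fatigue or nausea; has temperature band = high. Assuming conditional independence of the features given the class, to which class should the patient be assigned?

influenza: 0.1 × 0.3 × 0.55 × (1−0.05) × (1−0.55) = 0.00705375
allergy: 0.15 × 0.4 × 0.55 × (1−0.85) × (1−0.05) = 0.0047025
common cold: 0.75 × 0.5 × 0.2 × (1−0.55) × (1−0.6) = 0.0135
Highest score → common cold.

common cold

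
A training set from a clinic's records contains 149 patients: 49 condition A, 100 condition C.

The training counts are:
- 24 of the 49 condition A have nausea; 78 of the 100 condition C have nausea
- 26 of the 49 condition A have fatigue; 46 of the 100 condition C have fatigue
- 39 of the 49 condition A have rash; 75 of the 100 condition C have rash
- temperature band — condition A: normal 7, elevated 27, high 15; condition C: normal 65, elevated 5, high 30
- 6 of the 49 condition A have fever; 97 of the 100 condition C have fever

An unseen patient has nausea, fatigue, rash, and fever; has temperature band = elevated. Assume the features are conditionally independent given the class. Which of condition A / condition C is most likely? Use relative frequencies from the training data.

condition A: (49/149) × (24/49) × (26/49) × (39/49) × (27/49) × (6/49) ≈ 0.0045898
condition C: (100/149) × (78/100) × (46/100) × (75/100) × (5/100) × (97/100) ≈ 0.0087593
Highest score → condition C.

condition C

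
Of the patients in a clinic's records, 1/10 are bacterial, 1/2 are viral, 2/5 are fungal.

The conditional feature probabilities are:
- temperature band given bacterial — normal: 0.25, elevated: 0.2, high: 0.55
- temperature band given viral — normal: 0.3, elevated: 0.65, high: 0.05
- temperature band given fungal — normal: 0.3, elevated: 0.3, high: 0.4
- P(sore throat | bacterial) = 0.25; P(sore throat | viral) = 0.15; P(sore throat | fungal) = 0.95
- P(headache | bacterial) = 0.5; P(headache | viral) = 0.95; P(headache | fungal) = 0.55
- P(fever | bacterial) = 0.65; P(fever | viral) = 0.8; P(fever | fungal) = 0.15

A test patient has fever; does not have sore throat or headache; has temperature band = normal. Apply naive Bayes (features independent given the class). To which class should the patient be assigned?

bacterial

bacterial: 0.1 × 0.25 × (1−0.25) × (1−0.5) × 0.65 = 0.00609375
viral: 0.5 × 0.3 × (1−0.15) × (1−0.95) × 0.8 = 0.0051
fungal: 0.4 × 0.3 × (1−0.95) × (1−0.55) × 0.15 = 0.000405
Highest score → bacterial.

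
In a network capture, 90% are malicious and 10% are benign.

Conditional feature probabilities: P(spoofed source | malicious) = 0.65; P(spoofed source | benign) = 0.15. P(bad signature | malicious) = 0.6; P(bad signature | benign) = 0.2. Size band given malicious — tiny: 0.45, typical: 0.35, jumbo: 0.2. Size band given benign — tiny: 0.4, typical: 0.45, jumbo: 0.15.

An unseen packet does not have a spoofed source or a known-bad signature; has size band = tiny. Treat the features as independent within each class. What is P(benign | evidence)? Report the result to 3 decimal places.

malicious: 0.9 × (1−0.65) × (1−0.6) × 0.45 = 0.0567
benign: 0.1 × (1−0.15) × (1−0.2) × 0.4 = 0.0272
P(benign | x) = 0.0272 / 0.0839 ≈ 0.324

0.324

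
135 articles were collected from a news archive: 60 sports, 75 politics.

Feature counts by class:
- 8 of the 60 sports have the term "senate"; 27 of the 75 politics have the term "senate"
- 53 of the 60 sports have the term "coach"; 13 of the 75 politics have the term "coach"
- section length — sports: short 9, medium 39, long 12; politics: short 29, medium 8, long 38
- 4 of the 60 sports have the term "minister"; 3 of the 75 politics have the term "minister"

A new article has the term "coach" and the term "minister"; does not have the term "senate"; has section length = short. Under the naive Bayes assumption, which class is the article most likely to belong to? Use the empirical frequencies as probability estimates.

sports

sports: (60/135) × (52/60) × (53/60) × (9/60) × (4/60) ≈ 0.00340247
politics: (75/135) × (48/75) × (13/75) × (29/75) × (3/75) ≈ 0.000953205
Highest score → sports.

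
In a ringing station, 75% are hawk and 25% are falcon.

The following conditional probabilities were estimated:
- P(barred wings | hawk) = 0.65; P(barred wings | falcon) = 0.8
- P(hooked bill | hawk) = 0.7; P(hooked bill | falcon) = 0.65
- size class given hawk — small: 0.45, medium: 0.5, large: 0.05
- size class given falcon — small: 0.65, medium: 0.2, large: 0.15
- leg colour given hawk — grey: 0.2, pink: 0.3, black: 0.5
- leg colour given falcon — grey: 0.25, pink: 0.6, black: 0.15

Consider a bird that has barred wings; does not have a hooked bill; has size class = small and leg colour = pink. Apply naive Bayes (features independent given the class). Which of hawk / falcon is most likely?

hawk: 0.75 × 0.65 × (1−0.7) × 0.45 × 0.3 = 0.01974375
falcon: 0.25 × 0.8 × (1−0.65) × 0.65 × 0.6 = 0.0273
Highest score → falcon.

falcon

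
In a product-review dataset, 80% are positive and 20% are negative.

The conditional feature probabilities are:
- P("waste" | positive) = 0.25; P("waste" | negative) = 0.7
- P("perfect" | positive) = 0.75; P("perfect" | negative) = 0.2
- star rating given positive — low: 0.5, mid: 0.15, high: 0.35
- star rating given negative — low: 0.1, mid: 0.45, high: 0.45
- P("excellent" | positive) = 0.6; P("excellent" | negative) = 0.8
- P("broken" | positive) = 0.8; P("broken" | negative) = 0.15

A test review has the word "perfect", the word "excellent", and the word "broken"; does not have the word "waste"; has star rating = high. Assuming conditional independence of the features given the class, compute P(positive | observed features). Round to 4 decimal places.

positive: 0.8 × (1−0.25) × 0.75 × 0.35 × 0.6 × 0.8 = 0.0756
negative: 0.2 × (1−0.7) × 0.2 × 0.45 × 0.8 × 0.15 = 0.000648
P(positive | x) = 0.0756 / 0.076248 ≈ 0.9915

0.9915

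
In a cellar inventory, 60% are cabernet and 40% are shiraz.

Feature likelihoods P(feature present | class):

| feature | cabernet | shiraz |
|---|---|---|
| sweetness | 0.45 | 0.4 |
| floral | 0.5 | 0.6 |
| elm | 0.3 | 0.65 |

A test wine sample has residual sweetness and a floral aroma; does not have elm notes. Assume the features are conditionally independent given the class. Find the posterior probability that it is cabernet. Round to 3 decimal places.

cabernet: 0.6 × 0.45 × 0.5 × (1−0.3) = 0.0945
shiraz: 0.4 × 0.4 × 0.6 × (1−0.65) = 0.0336
P(cabernet | x) = 0.0945 / 0.1281 ≈ 0.738

0.738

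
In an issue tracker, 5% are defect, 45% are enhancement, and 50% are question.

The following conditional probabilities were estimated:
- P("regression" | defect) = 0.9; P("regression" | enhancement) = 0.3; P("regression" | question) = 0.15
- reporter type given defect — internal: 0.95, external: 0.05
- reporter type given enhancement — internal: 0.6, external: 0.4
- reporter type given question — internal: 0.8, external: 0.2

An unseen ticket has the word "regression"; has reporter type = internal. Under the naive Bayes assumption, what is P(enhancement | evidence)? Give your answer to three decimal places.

0.441

defect: 0.05 × 0.9 × 0.95 = 0.04275
enhancement: 0.45 × 0.3 × 0.6 = 0.081
question: 0.5 × 0.15 × 0.8 = 0.06
P(enhancement | x) = 0.081 / 0.18375 ≈ 0.441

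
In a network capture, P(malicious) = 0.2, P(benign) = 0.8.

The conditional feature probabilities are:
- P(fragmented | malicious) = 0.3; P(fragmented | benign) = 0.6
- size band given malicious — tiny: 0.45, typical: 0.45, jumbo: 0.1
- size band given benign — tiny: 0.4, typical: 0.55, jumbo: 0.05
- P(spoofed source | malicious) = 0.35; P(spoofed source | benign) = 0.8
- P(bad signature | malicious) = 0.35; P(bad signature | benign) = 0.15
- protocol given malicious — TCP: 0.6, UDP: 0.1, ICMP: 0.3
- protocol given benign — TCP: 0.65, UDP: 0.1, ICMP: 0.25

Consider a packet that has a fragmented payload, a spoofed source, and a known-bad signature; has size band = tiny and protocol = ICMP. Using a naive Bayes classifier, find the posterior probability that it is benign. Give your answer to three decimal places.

malicious: 0.2 × 0.3 × 0.45 × 0.35 × 0.35 × 0.3 = 0.00099225
benign: 0.8 × 0.6 × 0.4 × 0.8 × 0.15 × 0.25 = 0.00576
P(benign | x) = 0.00576 / 0.00675225 ≈ 0.853

0.853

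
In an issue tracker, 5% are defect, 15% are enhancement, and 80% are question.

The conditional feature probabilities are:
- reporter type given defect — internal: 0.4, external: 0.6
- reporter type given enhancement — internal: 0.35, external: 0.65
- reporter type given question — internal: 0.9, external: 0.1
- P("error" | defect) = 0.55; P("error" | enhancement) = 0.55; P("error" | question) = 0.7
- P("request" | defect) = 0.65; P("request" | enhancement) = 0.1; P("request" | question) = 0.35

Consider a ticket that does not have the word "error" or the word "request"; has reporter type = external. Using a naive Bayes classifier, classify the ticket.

defect: 0.05 × 0.6 × (1−0.55) × (1−0.65) = 0.004725
enhancement: 0.15 × 0.65 × (1−0.55) × (1−0.1) = 0.0394875
question: 0.8 × 0.1 × (1−0.7) × (1−0.35) = 0.0156
Highest score → enhancement.

enhancement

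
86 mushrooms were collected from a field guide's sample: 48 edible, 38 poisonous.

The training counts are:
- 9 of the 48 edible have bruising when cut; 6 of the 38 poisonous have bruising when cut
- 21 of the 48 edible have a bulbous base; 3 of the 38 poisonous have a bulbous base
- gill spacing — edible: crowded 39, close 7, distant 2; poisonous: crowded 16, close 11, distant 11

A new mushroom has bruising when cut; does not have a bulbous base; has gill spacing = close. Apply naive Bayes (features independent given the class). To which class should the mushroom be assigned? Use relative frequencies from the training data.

edible: (48/86) × (9/48) × (27/48) × (7/48) ≈ 0.00858467
poisonous: (38/86) × (6/38) × (35/38) × (11/38) ≈ 0.0186014
Highest score → poisonous.

poisonous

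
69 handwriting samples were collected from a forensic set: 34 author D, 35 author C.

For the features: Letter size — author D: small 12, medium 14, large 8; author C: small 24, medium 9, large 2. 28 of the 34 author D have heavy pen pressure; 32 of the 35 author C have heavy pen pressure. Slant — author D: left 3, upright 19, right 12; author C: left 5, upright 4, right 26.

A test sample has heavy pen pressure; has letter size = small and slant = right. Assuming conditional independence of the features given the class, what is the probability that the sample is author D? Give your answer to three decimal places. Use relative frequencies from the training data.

author D: (34/69) × (12/34) × (28/34) × (12/34) ≈ 0.0505491
author C: (35/69) × (24/35) × (32/35) × (26/35) ≈ 0.236238
P(author D | x) = 0.0505491 / 0.2867871 ≈ 0.176

0.176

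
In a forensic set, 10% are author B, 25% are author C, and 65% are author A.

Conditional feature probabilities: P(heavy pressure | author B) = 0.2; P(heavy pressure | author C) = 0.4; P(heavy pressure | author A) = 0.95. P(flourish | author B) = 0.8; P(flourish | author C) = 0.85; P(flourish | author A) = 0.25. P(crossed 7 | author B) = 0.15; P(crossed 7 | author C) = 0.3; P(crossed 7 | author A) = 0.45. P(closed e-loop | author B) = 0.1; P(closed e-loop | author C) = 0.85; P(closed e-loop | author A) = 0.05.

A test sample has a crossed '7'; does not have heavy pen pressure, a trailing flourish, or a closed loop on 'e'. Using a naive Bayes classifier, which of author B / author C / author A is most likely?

author A

author B: 0.1 × (1−0.2) × (1−0.8) × 0.15 × (1−0.1) = 0.00216
author C: 0.25 × (1−0.4) × (1−0.85) × 0.3 × (1−0.85) = 0.0010125
author A: 0.65 × (1−0.95) × (1−0.25) × 0.45 × (1−0.05) = 0.0104203125
Highest score → author A.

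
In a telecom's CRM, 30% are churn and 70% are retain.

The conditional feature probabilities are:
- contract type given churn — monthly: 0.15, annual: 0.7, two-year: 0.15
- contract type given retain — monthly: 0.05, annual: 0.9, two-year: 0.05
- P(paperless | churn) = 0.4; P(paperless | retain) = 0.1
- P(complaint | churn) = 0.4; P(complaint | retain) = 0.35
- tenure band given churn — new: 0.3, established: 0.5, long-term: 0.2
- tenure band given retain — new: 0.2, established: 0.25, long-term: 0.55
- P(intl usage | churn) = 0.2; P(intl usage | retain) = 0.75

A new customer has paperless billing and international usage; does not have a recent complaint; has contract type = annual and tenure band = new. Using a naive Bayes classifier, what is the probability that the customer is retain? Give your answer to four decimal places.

churn: 0.3 × 0.7 × 0.4 × (1−0.4) × 0.3 × 0.2 = 0.003024
retain: 0.7 × 0.9 × 0.1 × (1−0.35) × 0.2 × 0.75 = 0.0061425
P(retain | x) = 0.0061425 / 0.0091665 ≈ 0.6701

0.6701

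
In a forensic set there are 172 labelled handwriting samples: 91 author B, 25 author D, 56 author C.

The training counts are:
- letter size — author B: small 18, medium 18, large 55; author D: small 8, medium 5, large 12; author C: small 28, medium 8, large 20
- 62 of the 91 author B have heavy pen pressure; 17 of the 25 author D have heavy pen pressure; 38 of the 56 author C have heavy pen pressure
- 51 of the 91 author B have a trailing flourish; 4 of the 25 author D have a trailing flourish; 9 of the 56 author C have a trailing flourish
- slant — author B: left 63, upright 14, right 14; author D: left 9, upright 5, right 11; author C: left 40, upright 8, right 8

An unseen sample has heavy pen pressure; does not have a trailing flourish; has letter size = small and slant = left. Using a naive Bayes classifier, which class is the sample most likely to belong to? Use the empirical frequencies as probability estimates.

author B: (91/172) × (18/91) × (62/91) × (40/91) × (63/91) ≈ 0.0216976
author D: (25/172) × (8/25) × (17/25) × (21/25) × (9/25) ≈ 0.00956428
author C: (56/172) × (28/56) × (38/56) × (47/56) × (40/56) ≈ 0.0662227
Highest score → author C.

author C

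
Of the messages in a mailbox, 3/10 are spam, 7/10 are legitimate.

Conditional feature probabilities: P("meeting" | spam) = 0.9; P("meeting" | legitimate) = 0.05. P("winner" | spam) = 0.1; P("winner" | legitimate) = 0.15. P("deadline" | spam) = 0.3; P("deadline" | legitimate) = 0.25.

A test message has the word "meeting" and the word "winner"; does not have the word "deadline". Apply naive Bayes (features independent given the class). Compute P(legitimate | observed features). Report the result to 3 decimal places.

0.172

spam: 0.3 × 0.9 × 0.1 × (1−0.3) = 0.0189
legitimate: 0.7 × 0.05 × 0.15 × (1−0.25) = 0.0039375
P(legitimate | x) = 0.0039375 / 0.0228375 ≈ 0.172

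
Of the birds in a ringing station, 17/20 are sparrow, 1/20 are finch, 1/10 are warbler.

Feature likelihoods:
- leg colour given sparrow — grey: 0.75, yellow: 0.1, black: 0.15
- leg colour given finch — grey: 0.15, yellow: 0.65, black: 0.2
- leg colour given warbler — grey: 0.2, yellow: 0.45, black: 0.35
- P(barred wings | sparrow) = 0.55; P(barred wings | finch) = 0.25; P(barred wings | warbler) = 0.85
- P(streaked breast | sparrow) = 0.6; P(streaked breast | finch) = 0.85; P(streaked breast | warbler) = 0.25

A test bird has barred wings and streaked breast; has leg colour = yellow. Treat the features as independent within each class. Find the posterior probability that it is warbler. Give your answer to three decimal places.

0.215

sparrow: 0.85 × 0.1 × 0.55 × 0.6 = 0.02805
finch: 0.05 × 0.65 × 0.25 × 0.85 = 0.00690625
warbler: 0.1 × 0.45 × 0.85 × 0.25 = 0.0095625
P(warbler | x) = 0.0095625 / 0.04451875 ≈ 0.215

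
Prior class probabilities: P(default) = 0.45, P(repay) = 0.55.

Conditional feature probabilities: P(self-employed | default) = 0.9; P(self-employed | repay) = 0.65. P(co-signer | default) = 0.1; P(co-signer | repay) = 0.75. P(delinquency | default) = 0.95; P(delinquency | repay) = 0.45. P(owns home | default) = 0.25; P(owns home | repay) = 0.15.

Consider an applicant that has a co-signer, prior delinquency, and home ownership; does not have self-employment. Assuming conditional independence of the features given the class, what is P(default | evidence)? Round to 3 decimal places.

0.099

default: 0.45 × (1−0.9) × 0.1 × 0.95 × 0.25 = 0.00106875
repay: 0.55 × (1−0.65) × 0.75 × 0.45 × 0.15 = 0.0097453125
P(default | x) = 0.00106875 / 0.0108140625 ≈ 0.099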